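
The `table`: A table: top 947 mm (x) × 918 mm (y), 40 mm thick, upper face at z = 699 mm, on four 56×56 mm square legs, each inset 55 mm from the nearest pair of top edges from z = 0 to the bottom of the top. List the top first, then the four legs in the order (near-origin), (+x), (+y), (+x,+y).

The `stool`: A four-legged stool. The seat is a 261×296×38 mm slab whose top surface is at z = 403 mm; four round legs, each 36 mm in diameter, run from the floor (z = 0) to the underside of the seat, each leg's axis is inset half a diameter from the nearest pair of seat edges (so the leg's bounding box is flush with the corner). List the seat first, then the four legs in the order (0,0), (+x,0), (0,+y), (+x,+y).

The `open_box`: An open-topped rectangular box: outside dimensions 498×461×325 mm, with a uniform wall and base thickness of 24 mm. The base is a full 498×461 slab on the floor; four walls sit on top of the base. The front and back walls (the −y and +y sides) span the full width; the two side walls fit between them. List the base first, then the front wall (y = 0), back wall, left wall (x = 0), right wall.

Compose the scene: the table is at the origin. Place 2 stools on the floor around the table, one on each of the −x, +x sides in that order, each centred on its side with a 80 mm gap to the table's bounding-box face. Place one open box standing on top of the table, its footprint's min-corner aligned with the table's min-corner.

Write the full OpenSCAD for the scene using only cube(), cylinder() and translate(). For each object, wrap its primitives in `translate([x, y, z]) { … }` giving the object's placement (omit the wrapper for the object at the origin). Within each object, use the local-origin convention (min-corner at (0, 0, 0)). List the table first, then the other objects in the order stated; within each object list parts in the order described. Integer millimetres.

translate([0, 0, 659]) cube([947, 918, 40]);
translate([55, 55, 0]) cube([56, 56, 659]);
translate([836, 55, 0]) cube([56, 56, 659]);
translate([55, 807, 0]) cube([56, 56, 659]);
translate([836, 807, 0]) cube([56, 56, 659]);
translate([-341, 311, 0]) {
  translate([0, 0, 365]) cube([261, 296, 38]);
  translate([18, 18, 0]) cylinder(h = 365, r = 18);
  translate([243, 18, 0]) cylinder(h = 365, r = 18);
  translate([18, 278, 0]) cylinder(h = 365, r = 18);
  translate([243, 278, 0]) cylinder(h = 365, r = 18);
}
translate([1027, 311, 0]) {
  translate([0, 0, 365]) cube([261, 296, 38]);
  translate([18, 18, 0]) cylinder(h = 365, r = 18);
  translate([243, 18, 0]) cylinder(h = 365, r = 18);
  translate([18, 278, 0]) cylinder(h = 365, r = 18);
  translate([243, 278, 0]) cylinder(h = 365, r = 18);
}
translate([0, 0, 699]) {
  cube([498, 461, 24]);
  translate([0, 0, 24]) cube([498, 24, 301]);
  translate([0, 437, 24]) cube([498, 24, 301]);
  translate([0, 24, 24]) cube([24, 413, 301]);
  translate([474, 24, 24]) cube([24, 413, 301]);
}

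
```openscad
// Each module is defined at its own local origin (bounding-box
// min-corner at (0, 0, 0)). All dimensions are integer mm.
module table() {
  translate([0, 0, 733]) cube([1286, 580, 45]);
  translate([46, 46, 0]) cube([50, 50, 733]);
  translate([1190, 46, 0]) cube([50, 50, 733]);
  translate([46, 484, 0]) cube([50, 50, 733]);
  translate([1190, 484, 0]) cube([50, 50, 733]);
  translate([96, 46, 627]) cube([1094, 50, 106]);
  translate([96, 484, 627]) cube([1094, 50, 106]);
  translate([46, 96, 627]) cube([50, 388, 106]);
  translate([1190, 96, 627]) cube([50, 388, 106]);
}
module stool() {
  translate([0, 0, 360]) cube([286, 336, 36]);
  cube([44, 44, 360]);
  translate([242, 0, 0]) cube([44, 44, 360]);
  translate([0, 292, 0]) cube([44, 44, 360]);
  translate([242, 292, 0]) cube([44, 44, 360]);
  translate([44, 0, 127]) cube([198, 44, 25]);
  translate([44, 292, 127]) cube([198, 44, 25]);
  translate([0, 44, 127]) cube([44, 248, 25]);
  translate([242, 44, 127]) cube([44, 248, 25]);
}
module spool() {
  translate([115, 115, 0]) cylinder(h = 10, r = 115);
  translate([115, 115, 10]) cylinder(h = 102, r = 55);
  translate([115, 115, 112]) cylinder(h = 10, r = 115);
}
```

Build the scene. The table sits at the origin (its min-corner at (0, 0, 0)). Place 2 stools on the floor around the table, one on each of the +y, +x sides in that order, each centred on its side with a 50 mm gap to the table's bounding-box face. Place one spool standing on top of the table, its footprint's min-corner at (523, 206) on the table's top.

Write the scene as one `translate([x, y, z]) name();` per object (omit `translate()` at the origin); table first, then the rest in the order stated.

table();
translate([500, 630, 0]) stool();
translate([1336, 122, 0]) stool();
translate([523, 206, 778]) spool();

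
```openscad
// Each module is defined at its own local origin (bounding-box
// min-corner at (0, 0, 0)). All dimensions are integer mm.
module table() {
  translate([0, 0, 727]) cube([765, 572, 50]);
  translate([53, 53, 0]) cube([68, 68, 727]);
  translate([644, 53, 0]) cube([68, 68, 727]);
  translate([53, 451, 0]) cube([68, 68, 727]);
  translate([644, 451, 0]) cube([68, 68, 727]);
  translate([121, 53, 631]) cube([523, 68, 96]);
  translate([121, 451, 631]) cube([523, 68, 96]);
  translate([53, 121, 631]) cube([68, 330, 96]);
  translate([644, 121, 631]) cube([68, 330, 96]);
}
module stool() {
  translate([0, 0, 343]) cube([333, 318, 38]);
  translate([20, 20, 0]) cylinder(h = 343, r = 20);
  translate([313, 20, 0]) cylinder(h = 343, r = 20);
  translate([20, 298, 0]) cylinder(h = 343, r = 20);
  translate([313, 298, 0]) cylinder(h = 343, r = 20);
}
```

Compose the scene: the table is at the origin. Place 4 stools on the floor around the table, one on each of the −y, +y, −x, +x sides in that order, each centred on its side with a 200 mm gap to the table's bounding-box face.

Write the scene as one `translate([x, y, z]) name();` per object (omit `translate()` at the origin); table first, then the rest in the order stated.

table();
translate([216, -518, 0]) stool();
translate([216, 772, 0]) stool();
translate([-533, 127, 0]) stool();
translate([965, 127, 0]) stool();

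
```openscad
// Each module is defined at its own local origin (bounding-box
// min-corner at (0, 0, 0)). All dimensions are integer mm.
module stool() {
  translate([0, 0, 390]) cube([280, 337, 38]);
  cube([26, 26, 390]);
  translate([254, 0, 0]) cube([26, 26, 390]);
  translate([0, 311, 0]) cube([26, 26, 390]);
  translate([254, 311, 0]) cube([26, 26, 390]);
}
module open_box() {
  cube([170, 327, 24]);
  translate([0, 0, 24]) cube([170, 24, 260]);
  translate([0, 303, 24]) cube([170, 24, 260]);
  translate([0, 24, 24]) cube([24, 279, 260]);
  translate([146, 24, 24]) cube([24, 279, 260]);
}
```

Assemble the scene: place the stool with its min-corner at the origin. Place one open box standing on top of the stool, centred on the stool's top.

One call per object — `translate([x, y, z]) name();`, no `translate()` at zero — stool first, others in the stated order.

stool();
translate([55, 5, 428]) open_box();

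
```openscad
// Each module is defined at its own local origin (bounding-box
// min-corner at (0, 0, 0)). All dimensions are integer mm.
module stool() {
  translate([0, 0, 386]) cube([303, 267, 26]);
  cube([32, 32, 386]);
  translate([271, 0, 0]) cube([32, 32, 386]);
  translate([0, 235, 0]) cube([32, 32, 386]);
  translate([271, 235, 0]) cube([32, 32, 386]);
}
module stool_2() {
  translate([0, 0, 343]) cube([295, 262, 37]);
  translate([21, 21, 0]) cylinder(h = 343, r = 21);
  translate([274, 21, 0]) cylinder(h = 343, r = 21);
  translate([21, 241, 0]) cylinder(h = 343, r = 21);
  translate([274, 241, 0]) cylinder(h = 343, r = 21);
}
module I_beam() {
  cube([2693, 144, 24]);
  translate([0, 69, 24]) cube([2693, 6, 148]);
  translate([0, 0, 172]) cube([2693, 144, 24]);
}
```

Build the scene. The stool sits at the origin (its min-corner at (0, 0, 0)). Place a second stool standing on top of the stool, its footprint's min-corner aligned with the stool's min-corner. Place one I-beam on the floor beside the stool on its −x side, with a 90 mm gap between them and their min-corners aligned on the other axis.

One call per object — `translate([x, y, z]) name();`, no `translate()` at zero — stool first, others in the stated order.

stool();
translate([0, 0, 412]) stool_2();
translate([-2783, 0, 0]) I_beam();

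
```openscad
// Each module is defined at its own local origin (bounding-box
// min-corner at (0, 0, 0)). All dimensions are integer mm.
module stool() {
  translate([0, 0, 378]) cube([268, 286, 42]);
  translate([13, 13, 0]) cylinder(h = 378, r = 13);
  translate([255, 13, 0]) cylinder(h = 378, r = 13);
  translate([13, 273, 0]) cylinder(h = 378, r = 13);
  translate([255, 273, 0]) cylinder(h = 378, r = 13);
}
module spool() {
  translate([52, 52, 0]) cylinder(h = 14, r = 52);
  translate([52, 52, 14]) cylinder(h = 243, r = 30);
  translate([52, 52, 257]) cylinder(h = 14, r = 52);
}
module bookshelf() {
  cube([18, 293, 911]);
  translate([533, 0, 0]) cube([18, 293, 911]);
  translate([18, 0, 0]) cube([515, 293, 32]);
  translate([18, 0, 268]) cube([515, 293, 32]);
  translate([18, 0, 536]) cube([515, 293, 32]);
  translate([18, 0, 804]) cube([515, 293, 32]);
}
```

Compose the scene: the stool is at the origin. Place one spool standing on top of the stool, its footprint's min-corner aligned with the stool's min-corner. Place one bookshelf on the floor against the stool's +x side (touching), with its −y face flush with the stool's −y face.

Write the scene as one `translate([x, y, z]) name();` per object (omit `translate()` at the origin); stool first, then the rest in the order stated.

stool();
translate([0, 0, 420]) spool();
translate([268, 0, 0]) bookshelf();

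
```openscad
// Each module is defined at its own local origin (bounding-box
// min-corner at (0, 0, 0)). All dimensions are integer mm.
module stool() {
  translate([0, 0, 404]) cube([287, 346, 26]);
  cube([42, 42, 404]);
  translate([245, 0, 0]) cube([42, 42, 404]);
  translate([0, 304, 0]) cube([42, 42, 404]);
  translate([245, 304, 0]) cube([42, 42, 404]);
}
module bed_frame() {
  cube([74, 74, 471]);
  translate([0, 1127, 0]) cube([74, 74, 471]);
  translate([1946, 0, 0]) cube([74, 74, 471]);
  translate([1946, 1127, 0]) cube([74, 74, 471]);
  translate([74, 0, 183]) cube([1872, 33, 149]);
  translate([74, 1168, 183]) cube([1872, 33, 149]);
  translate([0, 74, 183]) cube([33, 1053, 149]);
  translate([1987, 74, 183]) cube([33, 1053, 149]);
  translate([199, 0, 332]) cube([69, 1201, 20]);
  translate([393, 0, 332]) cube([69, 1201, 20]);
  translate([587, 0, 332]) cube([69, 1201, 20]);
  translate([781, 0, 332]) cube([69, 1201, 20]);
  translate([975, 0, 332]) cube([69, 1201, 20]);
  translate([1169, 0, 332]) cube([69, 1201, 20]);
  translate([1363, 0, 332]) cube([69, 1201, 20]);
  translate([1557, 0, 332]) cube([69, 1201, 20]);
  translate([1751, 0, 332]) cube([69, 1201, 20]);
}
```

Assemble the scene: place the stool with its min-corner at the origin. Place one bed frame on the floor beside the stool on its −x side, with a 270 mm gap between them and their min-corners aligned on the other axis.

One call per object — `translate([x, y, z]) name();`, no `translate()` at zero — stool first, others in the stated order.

stool();
translate([-2290, 0, 0]) bed_frame();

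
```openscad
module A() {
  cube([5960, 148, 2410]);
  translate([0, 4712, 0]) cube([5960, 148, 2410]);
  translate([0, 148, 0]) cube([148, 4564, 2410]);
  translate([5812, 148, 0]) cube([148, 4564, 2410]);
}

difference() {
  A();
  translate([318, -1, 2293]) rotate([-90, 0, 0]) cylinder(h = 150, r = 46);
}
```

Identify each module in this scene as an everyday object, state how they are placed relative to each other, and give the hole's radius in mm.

A is a house frame. The house frame has a circular hole through its front wall. The hole's radius is 46 mm.

The subtracted cylinder has r = 46 mm.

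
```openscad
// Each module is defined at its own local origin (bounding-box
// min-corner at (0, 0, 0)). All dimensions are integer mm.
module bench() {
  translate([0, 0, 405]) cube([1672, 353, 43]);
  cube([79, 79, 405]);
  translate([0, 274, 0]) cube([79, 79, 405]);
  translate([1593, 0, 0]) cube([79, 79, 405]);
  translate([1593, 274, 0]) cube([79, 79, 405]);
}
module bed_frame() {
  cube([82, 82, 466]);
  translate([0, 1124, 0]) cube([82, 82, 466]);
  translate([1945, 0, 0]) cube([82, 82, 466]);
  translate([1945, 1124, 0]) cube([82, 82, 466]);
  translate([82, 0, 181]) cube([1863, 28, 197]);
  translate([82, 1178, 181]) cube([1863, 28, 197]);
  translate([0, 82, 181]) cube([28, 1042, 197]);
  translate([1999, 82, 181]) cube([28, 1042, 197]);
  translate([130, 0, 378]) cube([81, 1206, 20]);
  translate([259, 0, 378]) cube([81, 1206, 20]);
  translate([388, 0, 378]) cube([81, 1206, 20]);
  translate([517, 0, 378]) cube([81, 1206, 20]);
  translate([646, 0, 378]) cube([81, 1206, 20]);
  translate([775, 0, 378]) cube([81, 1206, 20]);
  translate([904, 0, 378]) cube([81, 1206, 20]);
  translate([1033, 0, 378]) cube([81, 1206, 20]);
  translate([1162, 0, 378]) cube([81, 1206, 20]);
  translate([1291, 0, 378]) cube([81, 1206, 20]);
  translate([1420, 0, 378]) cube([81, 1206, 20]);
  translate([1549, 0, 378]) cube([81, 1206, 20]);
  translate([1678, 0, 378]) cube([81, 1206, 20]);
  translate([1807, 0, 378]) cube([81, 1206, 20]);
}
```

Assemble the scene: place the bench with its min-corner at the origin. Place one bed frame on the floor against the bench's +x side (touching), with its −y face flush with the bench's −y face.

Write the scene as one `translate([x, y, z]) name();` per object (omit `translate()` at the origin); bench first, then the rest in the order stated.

bench();
translate([1672, 0, 0]) bed_frame();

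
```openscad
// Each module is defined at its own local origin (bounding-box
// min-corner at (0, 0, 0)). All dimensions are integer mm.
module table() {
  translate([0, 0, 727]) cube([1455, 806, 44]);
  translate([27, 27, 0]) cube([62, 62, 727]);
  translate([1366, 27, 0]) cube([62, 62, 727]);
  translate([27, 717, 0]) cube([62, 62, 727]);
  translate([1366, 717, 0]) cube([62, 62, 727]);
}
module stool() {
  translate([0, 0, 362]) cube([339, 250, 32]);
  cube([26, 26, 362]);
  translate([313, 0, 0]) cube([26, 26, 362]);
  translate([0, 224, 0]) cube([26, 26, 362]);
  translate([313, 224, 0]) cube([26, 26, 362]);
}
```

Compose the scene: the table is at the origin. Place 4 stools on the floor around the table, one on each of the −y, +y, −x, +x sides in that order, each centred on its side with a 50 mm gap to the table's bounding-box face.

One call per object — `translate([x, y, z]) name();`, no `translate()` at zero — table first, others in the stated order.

table();
translate([558, -300, 0]) stool();
translate([558, 856, 0]) stool();
translate([-389, 278, 0]) stool();
translate([1505, 278, 0]) stool();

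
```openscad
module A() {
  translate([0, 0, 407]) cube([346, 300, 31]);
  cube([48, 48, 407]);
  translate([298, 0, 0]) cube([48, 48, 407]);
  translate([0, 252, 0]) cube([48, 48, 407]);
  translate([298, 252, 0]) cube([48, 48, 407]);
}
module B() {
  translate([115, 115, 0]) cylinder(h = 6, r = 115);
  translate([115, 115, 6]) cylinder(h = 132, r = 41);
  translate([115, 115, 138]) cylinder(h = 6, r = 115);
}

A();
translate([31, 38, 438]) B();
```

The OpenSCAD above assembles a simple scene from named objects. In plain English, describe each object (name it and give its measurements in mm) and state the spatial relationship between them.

A is a four-legged stool. The seat is a 346×300×31 mm slab whose top surface is at z = 438 mm; four square legs, each 48×48 mm in cross-section, run from the floor (z = 0) to the underside of the seat, each flush with a corner of the seat.

B is a spool: two coaxial disc flanges of radius 115 mm and thickness 6 mm, joined by a core cylinder of radius 41 mm and height 132 mm. The lower flange rests on z = 0 and the three cylinders share a vertical axis.

The spool is on top of the stool.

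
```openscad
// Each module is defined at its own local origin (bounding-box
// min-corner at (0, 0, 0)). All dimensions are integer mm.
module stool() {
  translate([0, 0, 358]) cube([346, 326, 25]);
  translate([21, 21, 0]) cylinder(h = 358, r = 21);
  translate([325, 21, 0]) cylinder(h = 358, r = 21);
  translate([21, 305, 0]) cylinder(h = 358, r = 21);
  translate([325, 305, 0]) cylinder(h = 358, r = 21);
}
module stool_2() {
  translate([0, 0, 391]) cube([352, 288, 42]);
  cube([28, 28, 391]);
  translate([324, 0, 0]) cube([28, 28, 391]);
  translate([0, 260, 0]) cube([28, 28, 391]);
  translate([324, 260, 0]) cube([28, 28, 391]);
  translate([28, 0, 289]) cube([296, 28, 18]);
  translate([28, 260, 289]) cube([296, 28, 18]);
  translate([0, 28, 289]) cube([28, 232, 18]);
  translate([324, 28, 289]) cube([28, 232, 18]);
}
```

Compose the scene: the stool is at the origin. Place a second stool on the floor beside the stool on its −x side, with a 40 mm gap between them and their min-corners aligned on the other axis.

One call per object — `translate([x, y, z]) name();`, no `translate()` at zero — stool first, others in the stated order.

stool();
translate([-392, 0, 0]) stool_2();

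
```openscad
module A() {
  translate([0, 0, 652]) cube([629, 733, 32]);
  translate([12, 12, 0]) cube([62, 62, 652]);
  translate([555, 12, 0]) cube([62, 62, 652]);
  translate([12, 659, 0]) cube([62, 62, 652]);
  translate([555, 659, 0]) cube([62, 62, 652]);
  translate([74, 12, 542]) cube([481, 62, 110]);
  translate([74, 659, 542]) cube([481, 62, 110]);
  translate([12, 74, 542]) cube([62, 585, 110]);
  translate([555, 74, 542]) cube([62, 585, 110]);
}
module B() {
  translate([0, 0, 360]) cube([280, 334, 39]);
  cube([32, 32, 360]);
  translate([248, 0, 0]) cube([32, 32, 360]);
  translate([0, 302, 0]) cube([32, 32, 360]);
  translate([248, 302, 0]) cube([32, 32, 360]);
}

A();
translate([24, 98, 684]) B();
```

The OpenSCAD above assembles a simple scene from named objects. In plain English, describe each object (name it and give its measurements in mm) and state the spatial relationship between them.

A is a rectangular dining table. The top is 629×733×32 mm with its upper surface at z = 684 mm. It stands on four 62×62 mm square legs, each inset 12 mm from the nearest pair of top edges, running from the floor to the underside of the top. Four apron rails, 62 mm thick and 110 mm tall, run between adjacent legs with their top edges flush with the underside of the top and their outer faces flush with the legs' outer faces.

B is a four-legged stool. The seat is 280×334 mm, 39 mm thick, top at z = 399 mm. It stands on four square legs, each 32×32 mm in cross-section, from z = 0 to the seat underside, each flush with a corner of the seat.

The stool is on top of the table.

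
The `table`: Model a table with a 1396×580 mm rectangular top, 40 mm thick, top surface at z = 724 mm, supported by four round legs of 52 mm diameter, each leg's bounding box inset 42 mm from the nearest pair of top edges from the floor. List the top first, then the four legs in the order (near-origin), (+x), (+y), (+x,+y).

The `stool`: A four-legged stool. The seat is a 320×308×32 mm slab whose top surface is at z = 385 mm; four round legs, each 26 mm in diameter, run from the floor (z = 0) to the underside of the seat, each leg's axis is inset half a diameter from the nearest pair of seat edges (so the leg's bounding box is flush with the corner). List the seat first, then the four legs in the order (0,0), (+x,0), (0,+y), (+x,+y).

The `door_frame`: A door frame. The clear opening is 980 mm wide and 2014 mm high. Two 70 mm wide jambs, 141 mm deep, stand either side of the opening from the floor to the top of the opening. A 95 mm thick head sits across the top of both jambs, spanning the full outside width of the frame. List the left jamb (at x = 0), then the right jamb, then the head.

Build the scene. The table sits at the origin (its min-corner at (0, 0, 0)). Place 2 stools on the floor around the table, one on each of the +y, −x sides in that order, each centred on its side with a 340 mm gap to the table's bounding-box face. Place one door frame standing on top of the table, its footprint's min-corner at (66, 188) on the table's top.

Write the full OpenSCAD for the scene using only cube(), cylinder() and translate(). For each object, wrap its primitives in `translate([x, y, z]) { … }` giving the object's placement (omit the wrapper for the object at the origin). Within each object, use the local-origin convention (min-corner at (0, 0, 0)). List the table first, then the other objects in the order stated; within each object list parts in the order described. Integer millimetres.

translate([0, 0, 684]) cube([1396, 580, 40]);
translate([68, 68, 0]) cylinder(h = 684, r = 26);
translate([1328, 68, 0]) cylinder(h = 684, r = 26);
translate([68, 512, 0]) cylinder(h = 684, r = 26);
translate([1328, 512, 0]) cylinder(h = 684, r = 26);
translate([538, 920, 0]) {
  translate([0, 0, 353]) cube([320, 308, 32]);
  translate([13, 13, 0]) cylinder(h = 353, r = 13);
  translate([307, 13, 0]) cylinder(h = 353, r = 13);
  translate([13, 295, 0]) cylinder(h = 353, r = 13);
  translate([307, 295, 0]) cylinder(h = 353, r = 13);
}
translate([-660, 136, 0]) {
  translate([0, 0, 353]) cube([320, 308, 32]);
  translate([13, 13, 0]) cylinder(h = 353, r = 13);
  translate([307, 13, 0]) cylinder(h = 353, r = 13);
  translate([13, 295, 0]) cylinder(h = 353, r = 13);
  translate([307, 295, 0]) cylinder(h = 353, r = 13);
}
translate([66, 188, 724]) {
  cube([70, 141, 2014]);
  translate([1050, 0, 0]) cube([70, 141, 2014]);
  translate([0, 0, 2014]) cube([1120, 141, 95]);
}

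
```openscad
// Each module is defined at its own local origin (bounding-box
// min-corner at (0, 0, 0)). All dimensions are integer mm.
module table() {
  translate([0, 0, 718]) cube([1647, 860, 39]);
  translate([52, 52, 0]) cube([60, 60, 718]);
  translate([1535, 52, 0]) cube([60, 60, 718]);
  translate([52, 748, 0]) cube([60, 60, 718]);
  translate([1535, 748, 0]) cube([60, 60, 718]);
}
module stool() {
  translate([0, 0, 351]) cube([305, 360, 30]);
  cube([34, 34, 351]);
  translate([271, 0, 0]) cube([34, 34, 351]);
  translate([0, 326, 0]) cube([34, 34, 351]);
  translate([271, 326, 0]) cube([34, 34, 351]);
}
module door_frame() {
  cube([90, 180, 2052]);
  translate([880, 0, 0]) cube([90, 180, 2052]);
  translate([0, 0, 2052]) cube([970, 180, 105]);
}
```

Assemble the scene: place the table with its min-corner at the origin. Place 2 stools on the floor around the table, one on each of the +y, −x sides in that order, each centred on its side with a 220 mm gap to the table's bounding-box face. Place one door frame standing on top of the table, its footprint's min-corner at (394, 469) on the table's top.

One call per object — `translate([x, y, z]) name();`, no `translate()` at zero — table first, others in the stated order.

table();
translate([671, 1080, 0]) stool();
translate([-525, 250, 0]) stool();
translate([394, 469, 757]) door_frame();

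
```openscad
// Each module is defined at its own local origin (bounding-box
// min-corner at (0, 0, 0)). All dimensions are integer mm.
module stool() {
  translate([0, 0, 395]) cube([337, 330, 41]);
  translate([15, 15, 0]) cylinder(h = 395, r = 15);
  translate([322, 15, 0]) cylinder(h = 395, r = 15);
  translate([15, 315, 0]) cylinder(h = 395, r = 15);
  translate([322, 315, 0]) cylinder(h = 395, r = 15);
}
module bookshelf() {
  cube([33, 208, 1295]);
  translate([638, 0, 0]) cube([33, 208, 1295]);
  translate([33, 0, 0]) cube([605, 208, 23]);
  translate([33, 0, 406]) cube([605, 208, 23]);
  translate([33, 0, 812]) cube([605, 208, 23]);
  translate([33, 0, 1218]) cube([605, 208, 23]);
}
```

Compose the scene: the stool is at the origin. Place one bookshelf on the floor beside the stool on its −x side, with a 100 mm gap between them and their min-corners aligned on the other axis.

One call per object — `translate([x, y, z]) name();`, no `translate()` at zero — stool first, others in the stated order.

stool();
translate([-771, 0, 0]) bookshelf();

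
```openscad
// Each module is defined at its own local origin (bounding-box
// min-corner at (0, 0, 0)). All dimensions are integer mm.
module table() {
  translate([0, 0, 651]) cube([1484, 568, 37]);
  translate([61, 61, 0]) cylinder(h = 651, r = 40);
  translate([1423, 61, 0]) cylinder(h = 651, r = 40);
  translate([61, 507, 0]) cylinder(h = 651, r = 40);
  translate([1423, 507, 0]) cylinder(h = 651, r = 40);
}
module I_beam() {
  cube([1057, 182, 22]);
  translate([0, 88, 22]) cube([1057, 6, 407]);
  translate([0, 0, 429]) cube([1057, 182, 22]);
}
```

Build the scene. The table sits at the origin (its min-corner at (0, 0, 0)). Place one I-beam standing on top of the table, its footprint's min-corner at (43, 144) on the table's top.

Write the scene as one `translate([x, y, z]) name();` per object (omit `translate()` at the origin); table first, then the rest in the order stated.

table();
translate([43, 144, 688]) I_beam();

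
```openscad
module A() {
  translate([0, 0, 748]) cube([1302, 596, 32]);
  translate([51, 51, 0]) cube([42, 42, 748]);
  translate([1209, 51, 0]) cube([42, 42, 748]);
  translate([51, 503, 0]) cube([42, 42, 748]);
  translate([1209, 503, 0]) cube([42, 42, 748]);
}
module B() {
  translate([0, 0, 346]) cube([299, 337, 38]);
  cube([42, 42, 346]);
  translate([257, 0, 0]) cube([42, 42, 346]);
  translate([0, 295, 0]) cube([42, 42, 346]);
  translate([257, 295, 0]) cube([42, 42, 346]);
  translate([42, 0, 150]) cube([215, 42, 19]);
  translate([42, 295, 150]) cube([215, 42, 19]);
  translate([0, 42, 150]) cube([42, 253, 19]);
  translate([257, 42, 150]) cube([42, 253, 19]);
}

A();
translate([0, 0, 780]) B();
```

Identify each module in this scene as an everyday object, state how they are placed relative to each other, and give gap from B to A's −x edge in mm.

A is a table. B is a stool. The stool is on top of the table. The gap from the stool to the table's −x edge is 0 mm.

The stool's min-x is at 0; the table's min-x is 0; gap = 0 mm.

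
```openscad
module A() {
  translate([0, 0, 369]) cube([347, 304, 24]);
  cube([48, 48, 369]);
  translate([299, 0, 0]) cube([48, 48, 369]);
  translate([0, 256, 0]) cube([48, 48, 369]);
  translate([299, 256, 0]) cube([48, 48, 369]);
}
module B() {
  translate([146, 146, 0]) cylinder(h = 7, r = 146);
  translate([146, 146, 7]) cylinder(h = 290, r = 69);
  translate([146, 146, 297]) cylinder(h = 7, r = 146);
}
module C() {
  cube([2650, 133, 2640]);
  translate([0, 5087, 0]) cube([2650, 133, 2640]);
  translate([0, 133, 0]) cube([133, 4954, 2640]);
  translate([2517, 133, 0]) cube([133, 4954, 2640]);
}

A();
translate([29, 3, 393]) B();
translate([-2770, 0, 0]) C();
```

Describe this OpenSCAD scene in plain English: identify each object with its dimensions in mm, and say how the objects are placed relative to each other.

A is a simple wooden stool: a rectangular seat 347 mm (x) by 304 mm (y), 24 mm thick, top face at z = 393 mm, on four square legs, each 48×48 mm in cross-section. The legs rest on z = 0, each flush with a corner of the seat.

B is a spool: two coaxial disc flanges of radius 146 mm and thickness 7 mm, joined by a core cylinder of radius 69 mm and height 290 mm. The lower flange rests on z = 0 and the three cylinders share a vertical axis.

C is the wall frame of a small rectangular building: four walls, each 2640 mm tall and 133 mm thick, enclosing a footprint 2650 mm (x) by 5220 mm (y) outside-to-outside, with no floor or roof. The front and back walls (the −y and +y sides) span the full width; the two side walls fit between them.

The spool is on top of the stool. The house frame is on the floor beside the stool on its −x side.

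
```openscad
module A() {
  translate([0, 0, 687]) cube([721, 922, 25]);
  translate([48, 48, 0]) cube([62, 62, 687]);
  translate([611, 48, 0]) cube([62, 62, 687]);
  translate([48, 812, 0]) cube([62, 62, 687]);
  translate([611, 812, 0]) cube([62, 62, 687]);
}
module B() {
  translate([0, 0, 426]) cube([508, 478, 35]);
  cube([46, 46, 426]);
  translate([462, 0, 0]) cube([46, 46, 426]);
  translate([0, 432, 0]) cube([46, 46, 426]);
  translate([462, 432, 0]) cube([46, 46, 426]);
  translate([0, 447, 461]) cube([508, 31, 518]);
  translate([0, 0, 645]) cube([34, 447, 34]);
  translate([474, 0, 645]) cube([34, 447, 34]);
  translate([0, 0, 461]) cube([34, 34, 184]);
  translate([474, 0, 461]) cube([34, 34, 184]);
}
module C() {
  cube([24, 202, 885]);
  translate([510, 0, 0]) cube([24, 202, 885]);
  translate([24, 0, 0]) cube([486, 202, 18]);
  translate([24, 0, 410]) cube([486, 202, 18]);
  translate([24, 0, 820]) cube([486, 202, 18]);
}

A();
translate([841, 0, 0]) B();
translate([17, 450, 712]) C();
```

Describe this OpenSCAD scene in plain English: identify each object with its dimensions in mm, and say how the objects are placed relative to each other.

A is a rectangular dining table. The top is 721×922×25 mm with its upper surface at z = 712 mm. It stands on four 62×62 mm square legs, each inset 48 mm from the nearest pair of top edges, running from the floor to the underside of the top.

B is a chair: 508×478 mm seat, 35 mm thick, top at z = 461 mm, on four 46 mm square corner legs flush with the seat edges. A 31 mm thick backrest slab spans the full seat width, extending 518 mm above the seat top, its back face flush with the seat's +y edge. Two armrests of 34×34 mm section run along each side from the seat's front edge to the front of the backrest, top faces 218 mm above the seat top and outer faces flush with the seat's x-edges; a 34×34 mm post under the front of each armrest stands on the seat at the front corner.

C is an open bookshelf. Two side panels, each 24 mm thick, 202 mm deep and 885 mm tall, stand 534 mm apart (outside-to-outside). Between them sit 3 shelves, each 18 mm thick and 202 mm deep, spanning the full gap between the sides. The bottom shelf rests on the floor (its underside at z = 0) and the clear gap between one shelf's top and the next shelf's underside is 392 mm.

The chair is on the floor beside the table on its +x side. The bookshelf is on top of the table.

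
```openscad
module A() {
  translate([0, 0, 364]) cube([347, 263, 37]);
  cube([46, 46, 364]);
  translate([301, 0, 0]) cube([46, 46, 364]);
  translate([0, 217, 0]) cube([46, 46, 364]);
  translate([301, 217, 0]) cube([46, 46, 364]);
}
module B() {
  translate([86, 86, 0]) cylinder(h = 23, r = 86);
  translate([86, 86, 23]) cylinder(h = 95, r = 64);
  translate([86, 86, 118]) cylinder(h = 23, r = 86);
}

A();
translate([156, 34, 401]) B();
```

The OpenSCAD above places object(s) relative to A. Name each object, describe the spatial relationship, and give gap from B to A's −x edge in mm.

The spool's min-x is at 156; the stool's min-x is 0; gap = 156 mm.

A is a stool. B is a spool. The spool is on top of the stool. The gap from the spool to the stool's −x edge is 156 mm.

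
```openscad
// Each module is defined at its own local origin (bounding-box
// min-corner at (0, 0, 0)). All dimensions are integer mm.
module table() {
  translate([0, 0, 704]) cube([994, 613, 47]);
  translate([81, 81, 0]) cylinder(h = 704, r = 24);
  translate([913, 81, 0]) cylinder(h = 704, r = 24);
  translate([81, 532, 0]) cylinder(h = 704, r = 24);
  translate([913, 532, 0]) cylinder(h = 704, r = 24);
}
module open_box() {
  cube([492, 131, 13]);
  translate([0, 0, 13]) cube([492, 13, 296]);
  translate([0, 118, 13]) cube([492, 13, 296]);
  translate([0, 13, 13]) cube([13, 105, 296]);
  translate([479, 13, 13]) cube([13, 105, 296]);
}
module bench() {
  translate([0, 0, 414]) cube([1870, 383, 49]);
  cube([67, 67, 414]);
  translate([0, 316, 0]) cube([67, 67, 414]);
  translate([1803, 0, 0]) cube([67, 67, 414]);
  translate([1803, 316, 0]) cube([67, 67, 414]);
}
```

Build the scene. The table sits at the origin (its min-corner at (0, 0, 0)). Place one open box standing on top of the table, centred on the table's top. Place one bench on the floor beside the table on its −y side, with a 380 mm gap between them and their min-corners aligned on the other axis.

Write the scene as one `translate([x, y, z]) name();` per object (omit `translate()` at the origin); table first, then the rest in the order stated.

table();
translate([251, 241, 751]) open_box();
translate([0, -763, 0]) bench();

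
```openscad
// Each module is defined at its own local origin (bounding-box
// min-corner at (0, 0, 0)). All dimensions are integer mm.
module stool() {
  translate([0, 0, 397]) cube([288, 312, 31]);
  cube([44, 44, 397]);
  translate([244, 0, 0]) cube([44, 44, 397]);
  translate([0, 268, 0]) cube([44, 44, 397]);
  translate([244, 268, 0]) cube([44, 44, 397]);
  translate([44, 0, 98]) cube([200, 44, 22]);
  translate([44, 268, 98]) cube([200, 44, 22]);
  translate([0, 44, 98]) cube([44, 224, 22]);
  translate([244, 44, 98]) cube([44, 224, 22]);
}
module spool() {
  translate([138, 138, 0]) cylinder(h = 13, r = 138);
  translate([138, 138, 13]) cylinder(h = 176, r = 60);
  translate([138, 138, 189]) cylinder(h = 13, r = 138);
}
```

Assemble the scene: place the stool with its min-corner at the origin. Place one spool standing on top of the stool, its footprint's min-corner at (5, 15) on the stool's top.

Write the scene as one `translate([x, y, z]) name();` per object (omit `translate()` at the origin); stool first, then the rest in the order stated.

stool();
translate([5, 15, 428]) spool();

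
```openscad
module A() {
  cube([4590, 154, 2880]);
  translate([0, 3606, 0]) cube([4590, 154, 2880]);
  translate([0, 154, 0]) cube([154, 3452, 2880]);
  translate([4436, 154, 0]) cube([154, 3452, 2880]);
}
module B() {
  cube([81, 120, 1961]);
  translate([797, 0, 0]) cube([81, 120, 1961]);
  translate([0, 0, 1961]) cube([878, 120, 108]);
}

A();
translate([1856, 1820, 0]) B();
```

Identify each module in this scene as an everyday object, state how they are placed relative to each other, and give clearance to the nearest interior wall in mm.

A is a house frame. B is a door frame. The door frame sits inside the house frame, centred. The clearance to the nearest interior wall is 1666 mm.

Clearances: x = 1702, y = 1666; minimum 1666 mm.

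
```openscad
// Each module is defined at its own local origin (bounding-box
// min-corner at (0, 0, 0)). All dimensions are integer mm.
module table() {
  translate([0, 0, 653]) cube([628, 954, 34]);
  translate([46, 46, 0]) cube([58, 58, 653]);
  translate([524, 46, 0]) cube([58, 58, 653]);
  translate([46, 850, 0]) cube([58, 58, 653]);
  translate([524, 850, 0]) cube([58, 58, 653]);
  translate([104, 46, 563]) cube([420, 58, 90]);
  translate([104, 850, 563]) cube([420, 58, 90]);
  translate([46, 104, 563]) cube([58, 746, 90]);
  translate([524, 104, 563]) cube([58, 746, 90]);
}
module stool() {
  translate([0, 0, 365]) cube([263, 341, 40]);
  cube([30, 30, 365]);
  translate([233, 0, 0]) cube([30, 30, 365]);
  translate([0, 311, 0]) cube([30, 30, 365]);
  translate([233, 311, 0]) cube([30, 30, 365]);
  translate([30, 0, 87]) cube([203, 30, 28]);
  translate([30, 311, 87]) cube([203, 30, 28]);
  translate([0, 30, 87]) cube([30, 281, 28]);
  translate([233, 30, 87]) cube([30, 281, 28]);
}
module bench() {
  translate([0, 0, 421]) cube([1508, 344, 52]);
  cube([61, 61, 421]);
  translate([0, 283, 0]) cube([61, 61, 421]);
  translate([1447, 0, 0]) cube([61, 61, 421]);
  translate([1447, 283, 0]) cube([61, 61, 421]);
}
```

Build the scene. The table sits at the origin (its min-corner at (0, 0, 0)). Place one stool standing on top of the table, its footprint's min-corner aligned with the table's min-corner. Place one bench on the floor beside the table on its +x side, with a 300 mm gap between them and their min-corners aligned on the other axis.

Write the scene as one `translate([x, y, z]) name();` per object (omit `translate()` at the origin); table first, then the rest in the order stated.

table();
translate([0, 0, 687]) stool();
translate([928, 0, 0]) bench();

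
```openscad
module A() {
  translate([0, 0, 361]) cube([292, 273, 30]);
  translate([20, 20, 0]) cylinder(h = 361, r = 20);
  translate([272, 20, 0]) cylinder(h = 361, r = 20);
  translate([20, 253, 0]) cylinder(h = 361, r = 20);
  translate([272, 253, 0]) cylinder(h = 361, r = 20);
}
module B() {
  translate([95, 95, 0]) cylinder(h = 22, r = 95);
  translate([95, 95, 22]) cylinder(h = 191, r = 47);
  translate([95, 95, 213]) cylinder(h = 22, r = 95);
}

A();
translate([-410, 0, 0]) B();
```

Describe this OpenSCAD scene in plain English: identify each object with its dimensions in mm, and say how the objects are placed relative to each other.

A is a four-legged stool. The seat is 292×273 mm, 30 mm thick, top at z = 391 mm. It stands on four round legs, each 40 mm in diameter, from z = 0 to the seat underside, each leg's axis is inset half a diameter from the nearest pair of seat edges (so the leg's bounding box is flush with the corner).

B is a spool: two coaxial disc flanges of radius 95 mm and thickness 22 mm, joined by a core cylinder of radius 47 mm and height 191 mm. The lower flange rests on z = 0 and the three cylinders share a vertical axis.

The spool is on the floor beside the stool on its −x side.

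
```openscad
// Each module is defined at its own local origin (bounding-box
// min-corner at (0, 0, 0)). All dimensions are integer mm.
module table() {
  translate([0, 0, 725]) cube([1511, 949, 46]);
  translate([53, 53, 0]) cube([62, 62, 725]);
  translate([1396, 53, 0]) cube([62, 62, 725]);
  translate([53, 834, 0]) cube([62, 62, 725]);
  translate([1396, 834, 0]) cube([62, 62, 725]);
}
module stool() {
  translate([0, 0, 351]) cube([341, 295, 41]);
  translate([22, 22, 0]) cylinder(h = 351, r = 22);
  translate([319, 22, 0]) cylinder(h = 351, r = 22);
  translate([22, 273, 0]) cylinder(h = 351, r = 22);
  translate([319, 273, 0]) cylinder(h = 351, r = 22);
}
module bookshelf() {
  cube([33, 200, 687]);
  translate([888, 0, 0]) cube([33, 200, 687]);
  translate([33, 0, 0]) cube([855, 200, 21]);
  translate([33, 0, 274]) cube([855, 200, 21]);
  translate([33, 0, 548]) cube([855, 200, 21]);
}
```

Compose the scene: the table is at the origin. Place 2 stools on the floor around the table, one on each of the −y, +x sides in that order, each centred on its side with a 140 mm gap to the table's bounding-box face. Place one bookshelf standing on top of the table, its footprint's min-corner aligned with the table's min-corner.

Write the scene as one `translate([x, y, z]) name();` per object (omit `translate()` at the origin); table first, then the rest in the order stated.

table();
translate([585, -435, 0]) stool();
translate([1651, 327, 0]) stool();
translate([0, 0, 771]) bookshelf();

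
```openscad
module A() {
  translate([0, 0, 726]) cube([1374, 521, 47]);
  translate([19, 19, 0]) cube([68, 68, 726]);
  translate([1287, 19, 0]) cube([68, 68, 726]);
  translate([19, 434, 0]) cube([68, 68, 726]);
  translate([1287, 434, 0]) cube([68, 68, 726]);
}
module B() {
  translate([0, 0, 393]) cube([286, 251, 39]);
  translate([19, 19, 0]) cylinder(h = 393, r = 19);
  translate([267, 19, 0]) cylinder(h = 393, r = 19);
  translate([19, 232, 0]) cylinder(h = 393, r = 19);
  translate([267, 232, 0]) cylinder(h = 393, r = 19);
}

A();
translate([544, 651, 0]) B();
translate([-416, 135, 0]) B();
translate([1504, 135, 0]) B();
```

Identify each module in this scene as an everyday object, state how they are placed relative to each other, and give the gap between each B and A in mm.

A is a table. B is a stool. Three stools sit around the table at the +y, −x, +x sides. The gap between each stool and the table is 130 mm.

Each stool's nearest face is 130 mm from the table's bounding box.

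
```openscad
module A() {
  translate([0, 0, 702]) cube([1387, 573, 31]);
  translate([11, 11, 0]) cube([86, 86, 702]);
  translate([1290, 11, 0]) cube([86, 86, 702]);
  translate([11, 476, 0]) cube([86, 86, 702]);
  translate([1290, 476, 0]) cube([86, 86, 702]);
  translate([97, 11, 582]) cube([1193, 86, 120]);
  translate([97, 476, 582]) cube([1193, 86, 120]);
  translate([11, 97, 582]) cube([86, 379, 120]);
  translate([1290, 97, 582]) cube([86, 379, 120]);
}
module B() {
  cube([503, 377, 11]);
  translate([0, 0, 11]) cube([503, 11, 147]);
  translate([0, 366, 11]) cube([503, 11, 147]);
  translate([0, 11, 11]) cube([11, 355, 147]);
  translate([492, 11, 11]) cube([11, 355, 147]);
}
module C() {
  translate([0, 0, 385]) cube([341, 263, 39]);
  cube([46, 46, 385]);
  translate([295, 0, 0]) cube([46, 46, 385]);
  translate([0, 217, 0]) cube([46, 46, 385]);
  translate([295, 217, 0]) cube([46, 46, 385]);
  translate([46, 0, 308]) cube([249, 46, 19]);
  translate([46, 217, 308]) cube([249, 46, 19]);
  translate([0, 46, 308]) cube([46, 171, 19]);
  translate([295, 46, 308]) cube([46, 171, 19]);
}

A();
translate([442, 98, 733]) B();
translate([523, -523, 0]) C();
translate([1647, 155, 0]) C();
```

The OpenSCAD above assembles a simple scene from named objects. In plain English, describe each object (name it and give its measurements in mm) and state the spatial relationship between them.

A is a table: top 1387 mm (x) × 573 mm (y), 31 mm thick, upper face at z = 733 mm, on four 86×86 mm square legs, each inset 11 mm from the nearest pair of top edges, running from z = 0 to the bottom of the top. Four apron rails, 86 mm thick and 120 mm tall, run between adjacent legs with their top edges flush with the underside of the top and their outer faces flush with the legs' outer faces.

B is an open storage box with external size 503×377×158 mm and wall thickness 11 mm (the base is also 11 mm thick). The base covers the whole footprint; the four walls stand on the base, with the y-facing walls full-width and the x-facing walls fitting between their inner faces.

C is a simple wooden stool: a rectangular seat 341 mm (x) by 263 mm (y), 39 mm thick, top face at z = 424 mm, on four square legs, each 46×46 mm in cross-section. The legs rest on z = 0, each flush with a corner of the seat. Four stretchers, 46 mm wide and 19 mm tall, connect adjacent legs with their undersides at z = 308 mm, each running between the inner faces of the legs it joins and aligned with the legs' outer faces on the other axis.

The open box is on top of the table, centred. Two stools sit around the table at the −y, +x sides.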